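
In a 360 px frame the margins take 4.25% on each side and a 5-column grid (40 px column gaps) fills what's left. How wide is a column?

Each margin = 4.25% of 360 = 15.3 px; content = 360 − 2·15.3 = 329.4 px.
5 columns + 4 column gaps: 5c + 4·40 = 329.4.
5c = 329.4 − 160 = 169.4, so c = 33.88 px.

33.88 px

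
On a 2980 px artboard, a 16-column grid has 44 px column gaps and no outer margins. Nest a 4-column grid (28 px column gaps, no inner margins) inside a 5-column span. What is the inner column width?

16 columns + 15 column gaps: 16c + 15·44 = 2980.
16c = 2980 − 660 = 2320, so c = 145 px.
5 columns plus 4 column gaps: 725 + 176 = 901 px.
Subtracting 3 column gaps of 28 leaves 817 for 4 columns, so d = 204.25 px.

204.25 px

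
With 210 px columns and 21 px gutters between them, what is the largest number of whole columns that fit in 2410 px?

10 columns

k columns need k·210 + (k−1)·21 = k·231 − 21.
k·231 − 21 ≤ 2410 → k ≤ 2431 / 231 ≈ 10.52, so k = 10.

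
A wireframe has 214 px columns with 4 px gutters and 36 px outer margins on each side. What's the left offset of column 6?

Each column+gutter stride is 218 px; 5 of them past the 36 px margin is 36 + 1090 = 1126 px.

1126 px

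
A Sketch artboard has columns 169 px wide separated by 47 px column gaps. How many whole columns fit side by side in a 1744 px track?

8 columns

k columns need k·169 + (k−1)·47 = k·216 − 47.
k·216 − 47 ≤ 1744 → k ≤ 1791 / 216 ≈ 8.29, so k = 8.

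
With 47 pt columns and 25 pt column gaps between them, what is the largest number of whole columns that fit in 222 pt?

3 columns

k columns need k·47 + (k−1)·25 = k·72 − 25.
k·72 − 25 ≤ 222 → k ≤ 247 / 72 ≈ 3.43, so k = 3.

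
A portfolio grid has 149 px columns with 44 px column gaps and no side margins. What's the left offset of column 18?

Each column+gutter stride is 193 px; with no margin, 17 of them is 3281 px.

3281 px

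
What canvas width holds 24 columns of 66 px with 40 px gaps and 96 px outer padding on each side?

Total width: 2·96 + 24·66 + 23·40 = 2696 px.

2696 px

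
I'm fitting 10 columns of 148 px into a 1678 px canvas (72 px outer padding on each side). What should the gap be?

6 px

Content width = 1678 − 2·72 = 1534 px.
10·148 + 9g = 1534 → 9g = 54 → g = 6 px.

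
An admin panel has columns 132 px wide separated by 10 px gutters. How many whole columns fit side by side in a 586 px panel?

k columns need k·132 + (k−1)·10 = k·142 − 10.
k·142 − 10 ≤ 586 → k ≤ 596 / 142 ≈ 4.20, so k = 4.

4 columns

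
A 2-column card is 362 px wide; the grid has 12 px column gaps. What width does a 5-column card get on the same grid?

2c + 1·12 = 362 → 2c = 350 → c = 175 px.
5-column span = 5·175 + 4·12 = 923 px.

923 px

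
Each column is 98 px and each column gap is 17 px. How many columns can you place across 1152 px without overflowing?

10 columns

10 columns: 10·98 + 9·17 = 1133 px ≤ 1152.
11 columns: 1248 px > 1152. So 10.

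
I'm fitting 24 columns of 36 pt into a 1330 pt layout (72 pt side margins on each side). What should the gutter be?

14 pt

Inside the margins: 1330 − 144 = 1186 pt.
24·36 + 23g = 1186 → 23g = 322 → g = 14 pt.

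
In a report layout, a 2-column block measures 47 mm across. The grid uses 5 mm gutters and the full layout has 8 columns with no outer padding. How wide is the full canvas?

203 mm

2c + 1·5 = 47 → 2c = 42 → c = 21 mm.
Summing: 168 + 35 = 203 mm.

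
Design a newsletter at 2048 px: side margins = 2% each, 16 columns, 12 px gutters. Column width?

111.63 px

2048 × (1 − 2·2%) = 2048 × 96% = 1966.08 px for the columns.
1966.08 − 15·12 = 1786.08; ÷16 gives c = 111.63 px.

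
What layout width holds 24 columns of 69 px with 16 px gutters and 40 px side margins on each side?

2104 px

Adding margins, columns and gutters: 80 + 1656 + 368 = 2104 px.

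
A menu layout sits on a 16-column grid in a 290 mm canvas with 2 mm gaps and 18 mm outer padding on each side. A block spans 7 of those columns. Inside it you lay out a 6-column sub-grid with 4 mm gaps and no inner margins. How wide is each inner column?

Inside the margins: 290 − 36 = 254 mm.
Subtracting 15 gaps of 2 leaves 224 for 16 columns, so c = 14 mm.
7 columns plus 6 gaps: 98 + 12 = 110 mm.
110 − 5·4 = 90; ÷6 gives d = 15 mm.

15 mm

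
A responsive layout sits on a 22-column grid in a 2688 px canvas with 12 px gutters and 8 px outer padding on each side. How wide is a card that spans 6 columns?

720 px

Subtract both margins: 2688 − 2·8 = 2672 px.
22 columns + 21 gutters: 22c + 21·12 = 2672.
22c = 2672 − 252 = 2420, so c = 110 px.
Span of 6: 6·110 + 5·12 = 660 + 60 = 720 px.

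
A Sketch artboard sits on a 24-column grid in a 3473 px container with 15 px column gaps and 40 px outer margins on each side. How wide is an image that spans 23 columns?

Subtract both margins: 3473 − 2·40 = 3393 px.
24c + 23·15 = 3393 → 24c = 3048 → c = 127 px.
Span of 23: 23·127 + 22·15 = 2921 + 330 = 3251 px.

3251 px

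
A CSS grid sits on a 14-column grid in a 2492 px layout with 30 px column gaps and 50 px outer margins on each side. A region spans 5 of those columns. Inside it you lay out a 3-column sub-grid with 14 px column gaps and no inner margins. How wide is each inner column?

Outer content = 2492 − 2·50 = 2392 px.
14c + 13·30 = 2392 → 14c = 2002 → c = 143 px.
5-column span = 5·143 + 4·30 = 835 px.
3d + 2·14 = 835 → 3d = 807 → d = 269 px.

269 px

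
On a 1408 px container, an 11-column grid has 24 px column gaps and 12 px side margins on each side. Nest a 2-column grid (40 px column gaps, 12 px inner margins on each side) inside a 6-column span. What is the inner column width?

Subtract both margins: 1408 − 2·12 = 1384 px.
11c + 10·24 = 1384 → 11c = 1144 → c = 104 px.
6 columns plus 5 column gaps: 624 + 120 = 744 px.
Inner content = 744 − 2·12 = 720 px.
720 − 1·40 = 680; ÷2 gives d = 340 px.

340 px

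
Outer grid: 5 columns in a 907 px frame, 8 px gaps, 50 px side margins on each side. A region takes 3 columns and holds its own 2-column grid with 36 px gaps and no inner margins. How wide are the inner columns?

222.5 px

Subtract both margins: 907 − 2·50 = 807 px.
Subtracting 4 gaps of 8 leaves 775 for 5 columns, so c = 155 px.
3 columns plus 2 gaps: 465 + 16 = 481 px.
2 columns + 1 gap: 2d + 1·36 = 481.
2d = 481 − 36 = 445, so d = 222.5 px.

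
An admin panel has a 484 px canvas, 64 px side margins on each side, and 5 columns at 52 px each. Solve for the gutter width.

Inside the margins: 484 − 128 = 356 px.
Columns use 260 px, leaving 96 px across 4 gutters = 24 px each.

24 px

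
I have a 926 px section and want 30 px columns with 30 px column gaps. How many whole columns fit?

15 columns

15 columns: 15·30 + 14·30 = 870 px ≤ 926.
16 columns: 930 px > 926. So 15.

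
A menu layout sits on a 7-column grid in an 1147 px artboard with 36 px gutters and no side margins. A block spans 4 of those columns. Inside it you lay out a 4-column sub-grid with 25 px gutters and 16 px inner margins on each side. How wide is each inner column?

133.25 px

1147 − 6·36 = 931; ÷7 gives c = 133 px.
4-column span = 4·133 + 3·36 = 640 px.
Inner content = 640 − 2·16 = 608 px.
4 columns + 3 gutters: 4d + 3·25 = 608.
4d = 608 − 75 = 533, so d = 133.25 px.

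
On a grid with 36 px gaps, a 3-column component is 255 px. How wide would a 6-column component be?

Subtracting 2 gaps of 36 leaves 183 for 3 columns, so c = 61 px.
6-column span = 6·61 + 5·36 = 546 px.

546 px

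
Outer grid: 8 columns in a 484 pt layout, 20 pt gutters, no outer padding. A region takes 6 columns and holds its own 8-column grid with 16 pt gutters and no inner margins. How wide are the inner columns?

8 columns + 7 gutters: 8c + 7·20 = 484.
8c = 484 − 140 = 344, so c = 43 pt.
Span of 6: 6·43 + 5·20 = 258 + 100 = 358 pt.
Subtracting 7 gutters of 16 leaves 246 for 8 columns, so d = 30.75 pt.

30.75 pt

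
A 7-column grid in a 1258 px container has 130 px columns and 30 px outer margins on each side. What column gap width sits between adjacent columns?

Take off 60 px of margins, leaving 1198 px.
7·130 + 6g = 1198 → 6g = 288 → g = 48 px.

48 px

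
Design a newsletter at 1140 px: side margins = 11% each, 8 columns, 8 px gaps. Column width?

Each margin = 11% of 1140 = 125.4 px; content = 1140 − 2·125.4 = 889.2 px.
8c + 7·8 = 889.2 → 8c = 833.2 → c = 104.15 px.

104.15 px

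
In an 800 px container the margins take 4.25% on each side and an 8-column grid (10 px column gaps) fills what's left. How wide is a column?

Each margin = 4.25% of 800 = 34 px; content = 800 − 2·34 = 732 px.
8 columns + 7 column gaps: 8c + 7·10 = 732.
8c = 732 − 70 = 662, so c = 82.75 px.

82.75 px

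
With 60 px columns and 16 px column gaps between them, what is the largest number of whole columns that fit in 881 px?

Each extra column adds 60 + 16 = 76 px.
(881 + 16) / 76 = 11.80, so 11 columns fit.

11 columns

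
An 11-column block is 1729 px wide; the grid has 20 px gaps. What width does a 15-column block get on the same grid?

1729 − 10·20 = 1529; ÷11 gives c = 139 px.
15 columns plus 14 gaps: 2085 + 280 = 2365 px.

2365 px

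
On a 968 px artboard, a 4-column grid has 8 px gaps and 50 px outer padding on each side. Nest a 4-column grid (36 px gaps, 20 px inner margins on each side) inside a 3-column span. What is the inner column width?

Subtract both margins: 968 − 2·50 = 868 px.
868 − 3·8 = 844; ÷4 gives c = 211 px.
3-column span = 3·211 + 2·8 = 649 px.
Inner content = 649 − 2·20 = 609 px.
Subtracting 3 gaps of 36 leaves 501 for 4 columns, so d = 125.25 px.

125.25 px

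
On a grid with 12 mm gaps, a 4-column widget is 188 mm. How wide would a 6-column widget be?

Subtracting 3 gaps of 12 leaves 152 for 4 columns, so c = 38 mm.
6 columns plus 5 gaps: 228 + 60 = 288 mm.

288 mm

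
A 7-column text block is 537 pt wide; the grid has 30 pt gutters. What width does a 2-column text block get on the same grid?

Subtracting 6 gutters of 30 leaves 357 for 7 columns, so c = 51 pt.
2-column span = 2·51 + 1·30 = 132 pt.

132 pt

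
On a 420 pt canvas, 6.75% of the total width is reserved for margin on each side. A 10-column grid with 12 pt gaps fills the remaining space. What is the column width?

25.53 pt

Margins: 6.75% × 420 = 28.35 pt each, so content = 420 − 56.7 = 363.3 pt.
10c + 9·12 = 363.3 → 10c = 255.3 → c = 25.53 pt.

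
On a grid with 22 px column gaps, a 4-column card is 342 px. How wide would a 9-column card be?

342 − 3·22 = 276; ÷4 gives c = 69 px.
9 columns plus 8 column gaps: 621 + 176 = 797 px.

797 px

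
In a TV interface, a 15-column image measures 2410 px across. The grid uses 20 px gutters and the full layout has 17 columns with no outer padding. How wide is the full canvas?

2734 px

2410 − 14·20 = 2130; ÷15 gives c = 142 px.
Total width: 17·142 + 16·20 = 2734 px.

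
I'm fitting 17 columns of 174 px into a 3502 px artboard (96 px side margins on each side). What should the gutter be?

22 px

Take off 192 px of margins, leaving 3310 px.
17·174 + 16g = 3310 → 16g = 352 → g = 22 px.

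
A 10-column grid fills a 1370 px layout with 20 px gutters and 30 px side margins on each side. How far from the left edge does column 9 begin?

1094 px

Content = 1370 − 2·30 = 1310 px.
1310 − 9·20 = 1130; ÷10 gives c = 113 px.
Each column+gutter stride is 133 px; 8 of them past the 30 px margin is 30 + 1064 = 1094 px.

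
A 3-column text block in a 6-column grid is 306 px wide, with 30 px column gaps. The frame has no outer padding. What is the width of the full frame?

Subtracting 2 column gaps of 30 leaves 246 for 3 columns, so c = 82 px.
Summing: 492 + 150 = 642 px.

642 px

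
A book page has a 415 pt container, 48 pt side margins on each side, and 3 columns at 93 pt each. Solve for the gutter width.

20 pt

Subtract both margins: 415 − 2·48 = 319 pt.
Columns use 279 pt, leaving 40 pt across 2 gutters = 20 pt each.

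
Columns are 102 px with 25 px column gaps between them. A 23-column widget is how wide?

2896 px

Span of 23: 23·102 + 22·25 = 2346 + 550 = 2896 px.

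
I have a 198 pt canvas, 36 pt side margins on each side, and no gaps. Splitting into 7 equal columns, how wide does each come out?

Subtract both margins: 198 − 2·36 = 126 pt.
7c = 126 → c = 18 pt.

18 pt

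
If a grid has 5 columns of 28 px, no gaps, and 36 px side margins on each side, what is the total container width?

Container = 2·36 + 5·28 = 72 + 140 = 212 px.

212 px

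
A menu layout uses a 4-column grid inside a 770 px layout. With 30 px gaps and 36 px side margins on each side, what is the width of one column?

Content width = 770 − 2·36 = 698 px.
Subtracting 3 gaps of 30 leaves 608 for 4 columns, so c = 152 px.

152 px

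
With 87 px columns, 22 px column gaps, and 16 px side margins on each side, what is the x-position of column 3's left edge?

234 px

Before column 3: the margin + 2 columns + 2 column gaps.
Offset = 16 + 2·(87 + 22) = 16 + 218 = 234 px.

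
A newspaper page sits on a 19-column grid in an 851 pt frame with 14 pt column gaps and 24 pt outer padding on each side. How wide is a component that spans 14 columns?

588 pt

Content width = 851 − 2·24 = 803 pt.
Subtracting 18 column gaps of 14 leaves 551 for 19 columns, so c = 29 pt.
14-column span = 14·29 + 13·14 = 588 pt.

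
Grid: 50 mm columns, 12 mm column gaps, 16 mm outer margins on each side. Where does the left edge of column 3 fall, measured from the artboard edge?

140 mm

Before column 3: the margin + 2 columns + 2 column gaps.
Offset = 16 + 2·(50 + 12) = 16 + 124 = 140 mm.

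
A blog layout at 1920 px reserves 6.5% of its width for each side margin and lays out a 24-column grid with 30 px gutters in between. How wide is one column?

Margins: 6.5% × 1920 = 124.8 px each, so content = 1920 − 249.6 = 1670.4 px.
Subtracting 23 gutters of 30 leaves 980.4 for 24 columns, so c = 40.85 px.

40.85 px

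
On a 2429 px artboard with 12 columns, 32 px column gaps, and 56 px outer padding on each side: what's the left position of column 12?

Take off 112 px of margins, leaving 2317 px.
12c + 11·32 = 2317 → 12c = 1965 → c = 163.75 px.
Each column+gutter stride is 195.75 px; 11 of them past the 56 px margin is 56 + 2153.25 = 2209.25 px.

2209.25 px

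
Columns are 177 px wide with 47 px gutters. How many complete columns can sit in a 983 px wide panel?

4 columns: 4·177 + 3·47 = 849 px ≤ 983.
5 columns: 1073 px > 983. So 4.

4 columns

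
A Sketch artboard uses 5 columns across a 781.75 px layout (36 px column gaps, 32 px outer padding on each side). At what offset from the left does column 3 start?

333.5 px

Take off 64 px of margins, leaving 717.75 px.
5c + 4·36 = 717.75 → 5c = 573.75 → c = 114.75 px.
Each column+gutter stride is 150.75 px; 2 of them past the 32 px margin is 32 + 301.5 = 333.5 px.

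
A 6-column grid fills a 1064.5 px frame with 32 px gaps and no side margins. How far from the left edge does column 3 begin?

6c + 5·32 = 1064.5 → 6c = 904.5 → c = 150.75 px.
No margin, so column 3 starts at 2·(column + gutter) = 2·182.75 = 365.5 px.

365.5 px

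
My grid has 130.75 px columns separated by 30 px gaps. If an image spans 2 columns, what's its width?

Span of 2: 2·130.75 + 1·30 = 261.5 + 30 = 291.5 px.

291.5 px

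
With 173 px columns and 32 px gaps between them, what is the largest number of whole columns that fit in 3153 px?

Each extra column adds 173 + 32 = 205 px.
(3153 + 32) / 205 = 15.54, so 15 columns fit.

15 columns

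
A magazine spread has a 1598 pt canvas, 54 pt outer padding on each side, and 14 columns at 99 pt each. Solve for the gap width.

8 pt

Take off 108 pt of margins, leaving 1490 pt.
14·99 + 13g = 1490 → 13g = 104 → g = 8 pt.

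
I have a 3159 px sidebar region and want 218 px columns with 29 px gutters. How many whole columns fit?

12 columns

Each extra column adds 218 + 29 = 247 px.
(3159 + 29) / 247 = 12.91, so 12 columns fit.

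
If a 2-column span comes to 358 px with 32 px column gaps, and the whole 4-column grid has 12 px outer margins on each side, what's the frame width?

358 − 1·32 = 326; ÷2 gives c = 163 px.
Adding margins, columns and gutters: 24 + 652 + 96 = 772 px.

772 px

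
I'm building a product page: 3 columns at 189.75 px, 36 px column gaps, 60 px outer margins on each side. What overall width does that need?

761.25 px

Adding margins, columns and gutters: 120 + 569.25 + 72 = 761.25 px.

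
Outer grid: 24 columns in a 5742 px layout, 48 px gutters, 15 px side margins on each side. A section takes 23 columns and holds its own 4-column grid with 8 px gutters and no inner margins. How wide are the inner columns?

1362 px

Inside the margins: 5742 − 30 = 5712 px.
Subtracting 23 gutters of 48 leaves 4608 for 24 columns, so c = 192 px.
Span of 23: 23·192 + 22·48 = 4416 + 1056 = 5472 px.
Subtracting 3 gutters of 8 leaves 5448 for 4 columns, so d = 1362 px.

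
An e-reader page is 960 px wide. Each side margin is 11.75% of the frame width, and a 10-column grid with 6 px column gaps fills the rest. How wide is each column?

Margins: 11.75% × 960 = 112.8 px each, so content = 960 − 225.6 = 734.4 px.
734.4 − 9·6 = 680.4; ÷10 gives c = 68.04 px.

68.04 px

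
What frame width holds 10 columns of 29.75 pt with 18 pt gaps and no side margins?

Total width: 10·29.75 + 9·18 = 459.5 pt.

459.5 pt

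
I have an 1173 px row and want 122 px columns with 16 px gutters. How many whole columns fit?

Each extra column adds 122 + 16 = 138 px.
(1173 + 16) / 138 = 8.62, so 8 columns fit.

8 columns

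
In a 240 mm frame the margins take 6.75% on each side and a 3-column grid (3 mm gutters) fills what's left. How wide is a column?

240 × (1 − 2·6.75%) = 240 × 86.5% = 207.6 mm for the columns.
3c + 2·3 = 207.6 → 3c = 201.6 → c = 67.2 mm.

67.2 mm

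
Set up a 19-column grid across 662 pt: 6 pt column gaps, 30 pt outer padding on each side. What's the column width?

26 pt

Content width = 662 − 2·30 = 602 pt.
602 − 18·6 = 494; ÷19 gives c = 26 pt.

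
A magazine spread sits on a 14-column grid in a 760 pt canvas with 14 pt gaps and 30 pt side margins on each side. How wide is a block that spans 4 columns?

190 pt

Take off 60 pt of margins, leaving 700 pt.
Subtracting 13 gaps of 14 leaves 518 for 14 columns, so c = 37 pt.
4 columns plus 3 gaps: 148 + 42 = 190 pt.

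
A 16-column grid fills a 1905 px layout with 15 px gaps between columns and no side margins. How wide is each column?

16 columns + 15 gaps: 16c + 15·15 = 1905.
16c = 1905 − 225 = 1680, so c = 105 px.

105 px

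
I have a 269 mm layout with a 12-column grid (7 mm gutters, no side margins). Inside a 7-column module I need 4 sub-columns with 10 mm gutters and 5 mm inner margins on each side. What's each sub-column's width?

Subtracting 11 gutters of 7 leaves 192 for 12 columns, so c = 16 mm.
7 columns plus 6 gutters: 112 + 42 = 154 mm.
Inner content = 154 − 2·5 = 144 mm.
Subtracting 3 gutters of 10 leaves 114 for 4 columns, so d = 28.5 mm.

28.5 mm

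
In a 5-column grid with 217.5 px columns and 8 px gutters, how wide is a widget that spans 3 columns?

668.5 px

3-column span = 3·217.5 + 2·8 = 668.5 px.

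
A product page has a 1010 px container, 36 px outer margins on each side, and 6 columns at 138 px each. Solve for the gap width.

Content width = 1010 − 2·36 = 938 px.
Columns use 828 px, leaving 110 px across 5 gaps = 22 px each.

22 px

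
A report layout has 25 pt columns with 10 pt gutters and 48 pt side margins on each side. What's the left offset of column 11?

Column 11 starts at margin + 10·(column + gutter) = 48 + 10·35 = 398 pt.

398 pt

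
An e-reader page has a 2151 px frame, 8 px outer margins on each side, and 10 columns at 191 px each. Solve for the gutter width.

Inside the margins: 2151 − 16 = 2135 px.
Columns use 1910 px, leaving 225 px across 9 gutters = 25 px each.

25 px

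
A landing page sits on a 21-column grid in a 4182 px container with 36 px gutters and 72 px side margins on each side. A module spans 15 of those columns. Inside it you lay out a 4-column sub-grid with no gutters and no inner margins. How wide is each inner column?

Outer content = 4182 − 2·72 = 4038 px.
Subtracting 20 gutters of 36 leaves 3318 for 21 columns, so c = 158 px.
Span of 15: 15·158 + 14·36 = 2370 + 504 = 2874 px.
With no gutters, each column is 2874/4 = 718.5 px.

718.5 px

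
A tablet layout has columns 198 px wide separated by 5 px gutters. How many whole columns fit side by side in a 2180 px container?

10 columns: 10·198 + 9·5 = 2025 px ≤ 2180.
11 columns: 2228 px > 2180. So 10.

10 columns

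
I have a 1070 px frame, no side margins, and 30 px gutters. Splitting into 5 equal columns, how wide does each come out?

5c + 4·30 = 1070 → 5c = 950 → c = 190 px.

190 px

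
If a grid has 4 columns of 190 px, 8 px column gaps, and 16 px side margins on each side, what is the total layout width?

816 px

Layout = 2·16 + 4·190 + 3·8 = 32 + 760 + 24 = 816 px.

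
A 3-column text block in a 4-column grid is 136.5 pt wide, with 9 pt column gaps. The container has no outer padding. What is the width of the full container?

136.5 − 2·9 = 118.5; ÷3 gives c = 39.5 pt.
Container = 4·39.5 + 3·9 = 158 + 27 = 185 pt.

185 pt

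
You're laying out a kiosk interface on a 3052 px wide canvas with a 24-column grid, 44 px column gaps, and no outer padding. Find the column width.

24 columns + 23 column gaps: 24c + 23·44 = 3052.
24c = 3052 − 1012 = 2040, so c = 85 px.

85 px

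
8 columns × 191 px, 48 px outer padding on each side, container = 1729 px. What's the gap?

15 px

Inside the margins: 1729 − 96 = 1633 px.
Columns use 1528 px, leaving 105 px across 7 gaps = 15 px each.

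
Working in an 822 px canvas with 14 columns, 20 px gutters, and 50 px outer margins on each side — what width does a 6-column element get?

298 px

Take off 100 px of margins, leaving 722 px.
14 columns + 13 gutters: 14c + 13·20 = 722.
14c = 722 − 260 = 462, so c = 33 px.
6-column span = 6·33 + 5·20 = 298 px.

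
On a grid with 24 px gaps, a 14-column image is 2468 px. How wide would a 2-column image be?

332 px

Subtracting 13 gaps of 24 leaves 2156 for 14 columns, so c = 154 px.
Span of 2: 2·154 + 1·24 = 308 + 24 = 332 px.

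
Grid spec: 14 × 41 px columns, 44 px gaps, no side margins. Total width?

1146 px

Artboard = 14·41 + 13·44 = 574 + 572 = 1146 px.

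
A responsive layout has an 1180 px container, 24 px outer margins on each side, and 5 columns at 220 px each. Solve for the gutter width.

8 px

Subtract both margins: 1180 − 2·24 = 1132 px.
5·220 + 4g = 1132 → 4g = 32 → g = 8 px.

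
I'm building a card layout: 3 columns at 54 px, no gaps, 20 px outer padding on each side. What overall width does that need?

Summing: 40 + 162 = 202 px.

202 px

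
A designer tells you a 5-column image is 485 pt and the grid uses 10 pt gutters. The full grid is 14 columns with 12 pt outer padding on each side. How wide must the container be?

1400 pt

485 − 4·10 = 445; ÷5 gives c = 89 pt.
Adding margins, columns and gutters: 24 + 1246 + 130 = 1400 pt.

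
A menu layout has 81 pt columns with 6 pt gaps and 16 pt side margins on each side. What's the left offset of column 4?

Each column+gutter stride is 87 pt; 3 of them past the 16 pt margin is 16 + 261 = 277 pt.

277 pt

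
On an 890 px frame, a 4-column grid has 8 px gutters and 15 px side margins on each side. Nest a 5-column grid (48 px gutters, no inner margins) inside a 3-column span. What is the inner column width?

90.2 px

Inside the margins: 890 − 30 = 860 px.
Subtracting 3 gutters of 8 leaves 836 for 4 columns, so c = 209 px.
Span of 3: 3·209 + 2·8 = 627 + 16 = 643 px.
643 − 4·48 = 451; ÷5 gives d = 90.2 px.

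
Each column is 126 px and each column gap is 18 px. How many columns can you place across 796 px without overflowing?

5 columns: 5·126 + 4·18 = 702 px ≤ 796.
6 columns: 846 px > 796. So 5.

5 columns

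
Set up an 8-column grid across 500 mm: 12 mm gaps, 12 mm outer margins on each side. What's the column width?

Inside the margins: 500 − 24 = 476 mm.
476 − 7·12 = 392; ÷8 gives c = 49 mm.

49 mm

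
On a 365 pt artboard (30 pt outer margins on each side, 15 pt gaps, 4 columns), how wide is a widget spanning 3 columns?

225 pt

Inside the margins: 365 − 60 = 305 pt.
4c + 3·15 = 305 → 4c = 260 → c = 65 pt.
Span of 3: 3·65 + 2·15 = 195 + 30 = 225 pt.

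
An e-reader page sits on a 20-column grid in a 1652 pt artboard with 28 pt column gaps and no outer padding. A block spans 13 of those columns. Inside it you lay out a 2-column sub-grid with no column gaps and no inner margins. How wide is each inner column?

532 pt

20c + 19·28 = 1652 → 20c = 1120 → c = 56 pt.
13-column span = 13·56 + 12·28 = 1064 pt.
1064 / 2 = 532 pt per column.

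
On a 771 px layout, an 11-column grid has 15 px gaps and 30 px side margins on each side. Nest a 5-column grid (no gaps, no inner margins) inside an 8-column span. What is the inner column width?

102.6 px

Take off 60 px of margins, leaving 711 px.
11c + 10·15 = 711 → 11c = 561 → c = 51 px.
8-column span = 8·51 + 7·15 = 513 px.
513 / 5 = 102.6 px per column.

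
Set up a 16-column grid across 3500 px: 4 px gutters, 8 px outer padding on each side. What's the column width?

214 px

Take off 16 px of margins, leaving 3484 px.
16 columns + 15 gutters: 16c + 15·4 = 3484.
16c = 3484 − 60 = 3424, so c = 214 px.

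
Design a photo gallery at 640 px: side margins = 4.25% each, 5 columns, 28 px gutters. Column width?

Each margin = 4.25% of 640 = 27.2 px; content = 640 − 2·27.2 = 585.6 px.
585.6 − 4·28 = 473.6; ÷5 gives c = 94.72 px.

94.72 px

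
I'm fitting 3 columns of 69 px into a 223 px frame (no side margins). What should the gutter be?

8 px

Columns use 207 px, leaving 16 px across 2 gutters = 8 px each.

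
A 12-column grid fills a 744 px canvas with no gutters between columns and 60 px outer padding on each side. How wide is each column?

Inside the margins: 744 − 120 = 624 px.
With no gutters, each column is 624/12 = 52 px.

52 px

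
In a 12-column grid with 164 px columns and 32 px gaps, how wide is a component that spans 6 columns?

1144 px

6-column span = 6·164 + 5·32 = 1144 px.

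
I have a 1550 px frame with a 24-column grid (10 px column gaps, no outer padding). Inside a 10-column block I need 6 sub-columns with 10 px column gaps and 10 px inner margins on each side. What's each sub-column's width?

95 px

Subtracting 23 column gaps of 10 leaves 1320 for 24 columns, so c = 55 px.
10 columns plus 9 column gaps: 550 + 90 = 640 px.
Inner content = 640 − 2·10 = 620 px.
6d + 5·10 = 620 → 6d = 570 → d = 95 px.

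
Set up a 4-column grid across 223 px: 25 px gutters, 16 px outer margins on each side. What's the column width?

Inside the margins: 223 − 32 = 191 px.
4c + 3·25 = 191 → 4c = 116 → c = 29 px.

29 px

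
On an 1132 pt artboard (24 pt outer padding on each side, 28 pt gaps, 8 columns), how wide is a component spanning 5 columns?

667 pt

Subtract both margins: 1132 − 2·24 = 1084 pt.
1084 − 7·28 = 888; ÷8 gives c = 111 pt.
Span of 5: 5·111 + 4·28 = 555 + 112 = 667 pt.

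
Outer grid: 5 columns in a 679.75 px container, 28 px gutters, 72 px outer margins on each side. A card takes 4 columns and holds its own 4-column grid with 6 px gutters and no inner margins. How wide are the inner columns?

101.25 px

Subtract both margins: 679.75 − 2·72 = 535.75 px.
5 columns + 4 gutters: 5c + 4·28 = 535.75.
5c = 535.75 − 112 = 423.75, so c = 84.75 px.
Span of 4: 4·84.75 + 3·28 = 339 + 84 = 423 px.
4 columns + 3 gutters: 4d + 3·6 = 423.
4d = 423 − 18 = 405, so d = 101.25 px.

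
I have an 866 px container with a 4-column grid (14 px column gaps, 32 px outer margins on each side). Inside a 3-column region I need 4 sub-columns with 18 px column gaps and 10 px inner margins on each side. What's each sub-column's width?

131 px

Subtract both margins: 866 − 2·32 = 802 px.
4c + 3·14 = 802 → 4c = 760 → c = 190 px.
3 columns plus 2 column gaps: 570 + 28 = 598 px.
Inner content = 598 − 2·10 = 578 px.
Subtracting 3 column gaps of 18 leaves 524 for 4 columns, so d = 131 px.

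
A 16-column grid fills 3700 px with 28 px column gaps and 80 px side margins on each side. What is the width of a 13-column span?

2871 px

Content width = 3700 − 2·80 = 3540 px.
16 columns + 15 column gaps: 16c + 15·28 = 3540.
16c = 3540 − 420 = 3120, so c = 195 px.
13-column span = 13·195 + 12·28 = 2871 px.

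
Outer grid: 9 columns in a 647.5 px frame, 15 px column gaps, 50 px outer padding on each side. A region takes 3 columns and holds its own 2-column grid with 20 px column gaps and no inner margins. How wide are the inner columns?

76.25 px

Subtract both margins: 647.5 − 2·50 = 547.5 px.
547.5 − 8·15 = 427.5; ÷9 gives c = 47.5 px.
Span of 3: 3·47.5 + 2·15 = 142.5 + 30 = 172.5 px.
2 columns + 1 column gap: 2d + 1·20 = 172.5.
2d = 172.5 − 20 = 152.5, so d = 76.25 px.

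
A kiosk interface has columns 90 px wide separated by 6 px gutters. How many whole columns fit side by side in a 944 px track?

9 columns

Each extra column adds 90 + 6 = 96 px.
(944 + 6) / 96 = 9.90, so 9 columns fit.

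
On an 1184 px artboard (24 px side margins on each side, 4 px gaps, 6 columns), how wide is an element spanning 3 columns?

566 px

Subtract both margins: 1184 − 2·24 = 1136 px.
1136 − 5·4 = 1116; ÷6 gives c = 186 px.
Span of 3: 3·186 + 2·4 = 558 + 8 = 566 px.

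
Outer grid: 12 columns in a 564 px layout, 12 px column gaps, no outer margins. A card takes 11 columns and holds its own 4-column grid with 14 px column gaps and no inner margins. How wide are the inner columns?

118.5 px

12c + 11·12 = 564 → 12c = 432 → c = 36 px.
11-column span = 11·36 + 10·12 = 516 px.
4d + 3·14 = 516 → 4d = 474 → d = 118.5 px.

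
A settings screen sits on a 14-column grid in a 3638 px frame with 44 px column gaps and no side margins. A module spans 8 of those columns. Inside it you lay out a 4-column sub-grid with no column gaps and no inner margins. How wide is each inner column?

515 px

14c + 13·44 = 3638 → 14c = 3066 → c = 219 px.
8-column span = 8·219 + 7·44 = 2060 px.
2060 / 4 = 515 px per column.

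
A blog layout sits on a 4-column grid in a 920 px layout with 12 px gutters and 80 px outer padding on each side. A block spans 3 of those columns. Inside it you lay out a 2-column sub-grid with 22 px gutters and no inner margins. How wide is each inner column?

272.5 px

Outer content = 920 − 2·80 = 760 px.
Subtracting 3 gutters of 12 leaves 724 for 4 columns, so c = 181 px.
3-column span = 3·181 + 2·12 = 567 px.
567 − 1·22 = 545; ÷2 gives d = 272.5 px.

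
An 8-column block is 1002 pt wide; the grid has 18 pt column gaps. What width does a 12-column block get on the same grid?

1512 pt

8 columns + 7 column gaps: 8c + 7·18 = 1002.
8c = 1002 − 126 = 876, so c = 109.5 pt.
12 columns plus 11 column gaps: 1314 + 198 = 1512 pt.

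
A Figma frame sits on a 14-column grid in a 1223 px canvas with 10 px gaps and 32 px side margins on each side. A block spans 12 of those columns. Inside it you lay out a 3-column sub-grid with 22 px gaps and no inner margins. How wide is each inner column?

Outer content = 1223 − 2·32 = 1159 px.
1159 − 13·10 = 1029; ÷14 gives c = 73.5 px.
12 columns plus 11 gaps: 882 + 110 = 992 px.
Subtracting 2 gaps of 22 leaves 948 for 3 columns, so d = 316 px.

316 px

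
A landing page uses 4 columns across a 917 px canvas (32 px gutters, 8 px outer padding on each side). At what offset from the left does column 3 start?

474.5 px

Inside the margins: 917 − 16 = 901 px.
4 columns + 3 gutters: 4c + 3·32 = 901.
4c = 901 − 96 = 805, so c = 201.25 px.
Each column+gutter stride is 233.25 px; 2 of them past the 8 px margin is 8 + 466.5 = 474.5 px.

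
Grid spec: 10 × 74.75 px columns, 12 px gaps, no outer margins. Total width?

Summing: 747.5 + 108 = 855.5 px.

855.5 px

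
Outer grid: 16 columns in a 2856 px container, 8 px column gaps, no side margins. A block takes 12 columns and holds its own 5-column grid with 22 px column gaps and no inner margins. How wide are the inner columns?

410.4 px

2856 − 15·8 = 2736; ÷16 gives c = 171 px.
Span of 12: 12·171 + 11·8 = 2052 + 88 = 2140 px.
5 columns + 4 column gaps: 5d + 4·22 = 2140.
5d = 2140 − 88 = 2052, so d = 410.4 px.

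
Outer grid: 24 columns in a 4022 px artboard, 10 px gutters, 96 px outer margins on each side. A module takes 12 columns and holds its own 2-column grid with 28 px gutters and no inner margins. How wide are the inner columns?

Inside the margins: 4022 − 192 = 3830 px.
3830 − 23·10 = 3600; ÷24 gives c = 150 px.
12-column span = 12·150 + 11·10 = 1910 px.
2 columns + 1 gutter: 2d + 1·28 = 1910.
2d = 1910 − 28 = 1882, so d = 941 px.

941 px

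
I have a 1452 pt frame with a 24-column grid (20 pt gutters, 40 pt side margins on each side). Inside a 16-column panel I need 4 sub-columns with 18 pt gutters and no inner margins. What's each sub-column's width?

213.5 pt

Take off 80 pt of margins, leaving 1372 pt.
1372 − 23·20 = 912; ÷24 gives c = 38 pt.
16-column span = 16·38 + 15·20 = 908 pt.
4 columns + 3 gutters: 4d + 3·18 = 908.
4d = 908 − 54 = 854, so d = 213.5 pt.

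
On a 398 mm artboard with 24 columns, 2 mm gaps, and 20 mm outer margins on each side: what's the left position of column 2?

Inside the margins: 398 − 40 = 358 mm.
358 − 23·2 = 312; ÷24 gives c = 13 mm.
Column 2 starts at margin + 1·(column + gutter) = 20 + 1·15 = 35 mm.

35 mm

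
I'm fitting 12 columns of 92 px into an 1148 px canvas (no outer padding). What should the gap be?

Columns use 1104 px, leaving 44 px across 11 gaps = 4 px each.

4 px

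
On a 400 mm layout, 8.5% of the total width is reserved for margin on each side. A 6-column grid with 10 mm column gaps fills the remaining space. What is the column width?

47 mm

Each margin = 8.5% of 400 = 34 mm; content = 400 − 2·34 = 332 mm.
332 − 5·10 = 282; ÷6 gives c = 47 mm.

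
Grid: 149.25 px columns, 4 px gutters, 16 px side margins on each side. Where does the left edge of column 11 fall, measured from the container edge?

Each column+gutter stride is 153.25 px; 10 of them past the 16 px margin is 16 + 1532.5 = 1548.5 px.

1548.5 px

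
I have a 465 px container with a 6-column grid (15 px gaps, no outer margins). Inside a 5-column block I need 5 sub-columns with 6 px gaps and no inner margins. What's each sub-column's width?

72.2 px

Subtracting 5 gaps of 15 leaves 390 for 6 columns, so c = 65 px.
5 columns plus 4 gaps: 325 + 60 = 385 px.
385 − 4·6 = 361; ÷5 gives d = 72.2 px.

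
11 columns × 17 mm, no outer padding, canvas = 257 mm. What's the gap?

11 columns take 11·17 = 187 mm; remaining 70 splits into 10 gaps.
g = 70 / 10 = 7 mm.

7 mm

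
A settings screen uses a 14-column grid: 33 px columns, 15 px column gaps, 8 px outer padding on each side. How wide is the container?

Total width: 2·8 + 14·33 + 13·15 = 673 px.

673 px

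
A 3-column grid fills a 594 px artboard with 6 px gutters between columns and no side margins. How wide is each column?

194 px

3 columns + 2 gutters: 3c + 2·6 = 594.
3c = 594 − 12 = 582, so c = 194 px.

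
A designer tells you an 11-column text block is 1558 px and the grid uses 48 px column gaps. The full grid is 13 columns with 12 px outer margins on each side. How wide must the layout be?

Subtracting 10 column gaps of 48 leaves 1078 for 11 columns, so c = 98 px.
Layout = 2·12 + 13·98 + 12·48 = 24 + 1274 + 576 = 1874 px.

1874 px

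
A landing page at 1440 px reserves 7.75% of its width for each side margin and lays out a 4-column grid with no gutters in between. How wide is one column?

304.2 px

Margins: 7.75% × 1440 = 111.6 px each, so content = 1440 − 223.2 = 1216.8 px.
With no gutters, each column is 1216.8/4 = 304.2 px.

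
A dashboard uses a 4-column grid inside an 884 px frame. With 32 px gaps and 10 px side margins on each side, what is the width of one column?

Take off 20 px of margins, leaving 864 px.
4 columns + 3 gaps: 4c + 3·32 = 864.
4c = 864 − 96 = 768, so c = 192 px.

192 px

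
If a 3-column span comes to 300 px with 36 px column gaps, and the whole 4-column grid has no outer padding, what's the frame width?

412 px

3 columns + 2 column gaps: 3c + 2·36 = 300.
3c = 300 − 72 = 228, so c = 76 px.
Total width: 4·76 + 3·36 = 412 px.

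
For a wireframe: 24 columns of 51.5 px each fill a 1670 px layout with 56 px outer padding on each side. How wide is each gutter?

Inside the margins: 1670 − 112 = 1558 px.
24 columns take 24·51.5 = 1236 px; remaining 322 splits into 23 gutters.
g = 322 / 23 = 14 px.

14 px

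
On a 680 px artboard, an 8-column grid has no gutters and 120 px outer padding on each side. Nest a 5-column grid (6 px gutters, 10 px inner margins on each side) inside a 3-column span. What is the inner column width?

Subtract both margins: 680 − 2·120 = 440 px.
440 / 8 = 55 px per column.
3-column span = 3·55 = 165 px.
Inner content = 165 − 2·10 = 145 px.
5d + 4·6 = 145 → 5d = 121 → d = 24.2 px.

24.2 px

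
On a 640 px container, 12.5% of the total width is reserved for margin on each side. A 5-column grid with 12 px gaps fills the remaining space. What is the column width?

Each margin = 12.5% of 640 = 80 px; content = 640 − 2·80 = 480 px.
5 columns + 4 gaps: 5c + 4·12 = 480.
5c = 480 − 48 = 432, so c = 86.4 px.

86.4 px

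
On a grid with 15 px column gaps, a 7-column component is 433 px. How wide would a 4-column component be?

433 − 6·15 = 343; ÷7 gives c = 49 px.
4 columns plus 3 column gaps: 196 + 45 = 241 px.

241 px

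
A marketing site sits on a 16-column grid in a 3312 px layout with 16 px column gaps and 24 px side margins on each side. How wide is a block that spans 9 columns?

1829 px

Content width = 3312 − 2·24 = 3264 px.
16c + 15·16 = 3264 → 16c = 3024 → c = 189 px.
9-column span = 9·189 + 8·16 = 1829 px.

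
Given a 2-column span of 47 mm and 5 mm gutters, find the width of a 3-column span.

73 mm

2 columns + 1 gutter: 2c + 1·5 = 47.
2c = 47 − 5 = 42, so c = 21 mm.
3 columns plus 2 gutters: 63 + 10 = 73 mm.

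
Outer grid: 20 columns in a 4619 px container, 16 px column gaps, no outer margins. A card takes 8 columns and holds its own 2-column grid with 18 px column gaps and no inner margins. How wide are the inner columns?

910 px

20 columns + 19 column gaps: 20c + 19·16 = 4619.
20c = 4619 − 304 = 4315, so c = 215.75 px.
Span of 8: 8·215.75 + 7·16 = 1726 + 112 = 1838 px.
2 columns + 1 column gap: 2d + 1·18 = 1838.
2d = 1838 − 18 = 1820, so d = 910 px.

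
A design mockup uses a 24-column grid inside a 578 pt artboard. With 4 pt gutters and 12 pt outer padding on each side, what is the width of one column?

19.25 pt

Take off 24 pt of margins, leaving 554 pt.
554 − 23·4 = 462; ÷24 gives c = 19.25 pt.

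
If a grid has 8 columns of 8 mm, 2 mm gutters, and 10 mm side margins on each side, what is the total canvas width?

98 mm

Canvas = 2·10 + 8·8 + 7·2 = 20 + 64 + 14 = 98 mm.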